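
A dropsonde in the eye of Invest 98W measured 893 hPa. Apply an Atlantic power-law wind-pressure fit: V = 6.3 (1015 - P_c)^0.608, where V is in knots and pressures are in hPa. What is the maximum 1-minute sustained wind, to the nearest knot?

117 kt

ΔP = 1015 − 893 = 122 hPa.
122^0.608 ≈ 18.557.
V ≈ 6.3 × 18.557 ≈ 116.9 kt.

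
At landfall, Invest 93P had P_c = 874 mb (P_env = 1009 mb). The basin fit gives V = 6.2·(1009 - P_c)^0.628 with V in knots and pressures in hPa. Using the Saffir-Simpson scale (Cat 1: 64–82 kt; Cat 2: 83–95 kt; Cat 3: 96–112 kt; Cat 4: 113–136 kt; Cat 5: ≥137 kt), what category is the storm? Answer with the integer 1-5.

4

ΔP = 1009 − 874 = 135 mb.
V ≈ 6.2 × 135^0.628 = 6.2 × 21.77 ≈ 135 kt.
135 kt falls in the Category 4 band.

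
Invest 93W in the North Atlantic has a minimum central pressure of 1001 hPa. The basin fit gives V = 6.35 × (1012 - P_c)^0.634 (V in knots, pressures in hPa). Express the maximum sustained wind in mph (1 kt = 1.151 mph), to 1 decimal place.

ΔP = 1012 − 1001 = 11 hPa.
V ≈ 6.35 × 11^0.634 = 6.35 × 4.573 ≈ 29.041 kt.
29.041 × 1.151 ≈ 33.43 mph → 33.4 mph.

33.4 mph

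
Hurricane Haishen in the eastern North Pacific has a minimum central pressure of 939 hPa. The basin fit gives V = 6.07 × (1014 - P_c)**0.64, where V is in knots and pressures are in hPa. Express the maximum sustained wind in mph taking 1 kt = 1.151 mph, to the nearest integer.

111 mph

ΔP = 1014 − 939 = 75 hPa.
V ≈ 6.07 × 75^0.64 = 6.07 × 15.850 ≈ 96.212 kt.
96.212 × 1.151 ≈ 110.74 mph → 111 mph.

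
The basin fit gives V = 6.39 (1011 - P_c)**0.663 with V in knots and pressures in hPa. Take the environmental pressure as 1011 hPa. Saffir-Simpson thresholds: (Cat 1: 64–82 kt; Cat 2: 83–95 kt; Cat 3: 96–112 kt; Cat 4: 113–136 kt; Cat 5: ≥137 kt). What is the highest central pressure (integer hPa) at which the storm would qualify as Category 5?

909 hPa

Category 5 begins at V = 137 kt.
Required ΔP = (137/6.39)^(1/0.663) = 21.440^1.508 ≈ 101.83 hPa.
P_c ≤ 1011 − 101.83 = 909.17, so the highest integer P_c is 909 hPa.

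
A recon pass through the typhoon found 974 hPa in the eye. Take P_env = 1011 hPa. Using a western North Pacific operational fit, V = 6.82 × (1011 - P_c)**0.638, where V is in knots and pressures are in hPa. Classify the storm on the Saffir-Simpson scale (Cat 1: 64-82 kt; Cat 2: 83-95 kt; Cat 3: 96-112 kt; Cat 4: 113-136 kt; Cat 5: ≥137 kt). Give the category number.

1

ΔP = 1011 − 974 = 37 hPa.
V ≈ 6.82 × 37^0.638 = 6.82 × 10.01 ≈ 68 kt.
68 kt falls in the Category 1 band.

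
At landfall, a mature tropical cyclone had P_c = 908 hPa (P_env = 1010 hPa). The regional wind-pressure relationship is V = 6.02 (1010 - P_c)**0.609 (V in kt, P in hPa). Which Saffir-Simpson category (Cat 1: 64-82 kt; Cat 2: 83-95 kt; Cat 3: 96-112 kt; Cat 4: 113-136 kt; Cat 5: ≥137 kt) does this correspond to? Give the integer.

3

ΔP = 1010 − 908 = 102 hPa.
V ≈ 6.02 × 102^0.609 = 6.02 × 16.72 ≈ 101 kt.
101 kt falls in the Category 3 band.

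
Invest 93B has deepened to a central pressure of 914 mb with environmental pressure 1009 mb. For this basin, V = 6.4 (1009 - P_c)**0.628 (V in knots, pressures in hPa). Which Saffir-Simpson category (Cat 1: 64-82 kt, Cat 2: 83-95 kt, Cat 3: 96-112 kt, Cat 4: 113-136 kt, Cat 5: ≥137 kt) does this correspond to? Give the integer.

ΔP = 1009 − 914 = 95 mb.
V ≈ 6.4 × 95^0.628 = 6.4 × 17.46 ≈ 112 kt.
112 kt falls in the Category 3 band.

3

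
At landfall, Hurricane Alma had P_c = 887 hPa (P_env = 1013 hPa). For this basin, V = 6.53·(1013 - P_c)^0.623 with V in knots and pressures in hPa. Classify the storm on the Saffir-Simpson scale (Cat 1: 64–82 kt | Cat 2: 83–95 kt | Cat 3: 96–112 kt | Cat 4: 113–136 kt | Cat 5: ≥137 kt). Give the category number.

4

ΔP = 1013 − 887 = 126 hPa.
V ≈ 6.53 × 126^0.623 = 6.53 × 20.35 ≈ 133 kt.
133 kt falls in the Category 4 band.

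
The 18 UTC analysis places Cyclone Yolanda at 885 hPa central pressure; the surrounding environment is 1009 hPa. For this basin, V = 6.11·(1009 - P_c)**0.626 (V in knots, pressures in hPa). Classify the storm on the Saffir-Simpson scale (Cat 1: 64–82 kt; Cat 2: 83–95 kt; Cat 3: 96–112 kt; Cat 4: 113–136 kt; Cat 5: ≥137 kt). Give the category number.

ΔP = 1009 − 885 = 124 hPa.
V ≈ 6.11 × 124^0.626 = 6.11 × 20.44 ≈ 125 kt.
125 kt falls in the Category 4 band.

4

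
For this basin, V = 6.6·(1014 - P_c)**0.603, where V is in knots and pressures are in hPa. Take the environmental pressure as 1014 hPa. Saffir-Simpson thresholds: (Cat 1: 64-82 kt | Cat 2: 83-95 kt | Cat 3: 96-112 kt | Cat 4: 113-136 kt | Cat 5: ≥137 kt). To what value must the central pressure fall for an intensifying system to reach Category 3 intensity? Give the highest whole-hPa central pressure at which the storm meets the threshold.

Category 3 begins at V = 96 kt.
Required ΔP = (96/6.6)^(1/0.603) = 14.545^1.658 ≈ 84.77 hPa.
P_c ≤ 1014 − 84.77 = 929.23, so the highest integer P_c is 929 hPa.

929 hPa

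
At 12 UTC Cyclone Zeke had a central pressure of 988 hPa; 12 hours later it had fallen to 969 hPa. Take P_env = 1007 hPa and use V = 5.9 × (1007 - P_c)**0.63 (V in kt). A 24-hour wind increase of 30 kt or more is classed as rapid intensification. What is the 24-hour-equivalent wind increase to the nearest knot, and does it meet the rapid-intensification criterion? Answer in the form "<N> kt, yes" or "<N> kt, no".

V₁: ΔP = 19, V ≈ 5.9 × 19^0.63 ≈ 37.71 kt.
V₂: ΔP = 38, V ≈ 5.9 × 38^0.63 ≈ 58.36 kt.
ΔV over 12 h = 20.65 kt → 24 h equivalent = 20.65 × 24/12 ≈ 41.30 kt.
41 kt ≥ 30 kt ⇒ rapid intensification.

41 kt, yes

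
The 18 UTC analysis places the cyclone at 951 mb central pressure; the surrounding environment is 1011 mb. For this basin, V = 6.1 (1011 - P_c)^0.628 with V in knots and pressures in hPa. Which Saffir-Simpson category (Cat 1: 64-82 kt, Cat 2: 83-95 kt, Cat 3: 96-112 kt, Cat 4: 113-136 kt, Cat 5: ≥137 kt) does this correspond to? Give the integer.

ΔP = 1011 − 951 = 60 mb.
V ≈ 6.1 × 60^0.628 = 6.1 × 13.08 ≈ 80 kt.
80 kt falls in the Category 1 band.

1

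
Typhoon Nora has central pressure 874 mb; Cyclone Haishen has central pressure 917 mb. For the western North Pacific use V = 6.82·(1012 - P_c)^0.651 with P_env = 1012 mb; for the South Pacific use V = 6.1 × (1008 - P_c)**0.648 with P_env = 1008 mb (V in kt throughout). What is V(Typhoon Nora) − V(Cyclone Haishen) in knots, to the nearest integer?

55 kt

Typhoon Nora: ΔP = 138; V ≈ 6.82 × 138^0.651 ≈ 168.60 kt.
Cyclone Haishen: ΔP = 91; V ≈ 6.1 × 91^0.648 ≈ 113.45 kt.
Difference ≈ 168.60 − 113.45 = 55.15 → 55 kt.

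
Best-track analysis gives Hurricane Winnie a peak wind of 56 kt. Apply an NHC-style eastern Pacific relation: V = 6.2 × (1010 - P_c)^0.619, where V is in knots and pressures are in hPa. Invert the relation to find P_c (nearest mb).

975 mb

ΔP = (V / 6.2)^(1/0.619) = (56/6.2)^1.616.
56/6.2 = 9.032; 9.032^1.616 ≈ 35.00 mb.
P_c = 1010 − 35.00 = 975.00 ≈ 975 mb.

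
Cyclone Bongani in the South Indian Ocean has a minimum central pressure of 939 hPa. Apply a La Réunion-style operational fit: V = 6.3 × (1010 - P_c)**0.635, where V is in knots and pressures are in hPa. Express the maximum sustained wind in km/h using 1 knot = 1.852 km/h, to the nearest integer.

175 km/h

ΔP = 1010 − 939 = 71 hPa.
V ≈ 6.3 × 71^0.635 = 6.3 × 14.981 ≈ 94.382 kt.
94.382 × 1.852 ≈ 174.80 km/h → 175 km/h.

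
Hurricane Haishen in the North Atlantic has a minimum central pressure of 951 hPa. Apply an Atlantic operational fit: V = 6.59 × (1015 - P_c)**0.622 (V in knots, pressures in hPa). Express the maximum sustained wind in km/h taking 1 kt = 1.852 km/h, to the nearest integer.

ΔP = 1015 − 951 = 64 hPa.
V ≈ 6.59 × 64^0.622 = 6.59 × 13.288 ≈ 87.565 kt.
87.565 × 1.852 ≈ 162.17 km/h → 162 km/h.

162 km/h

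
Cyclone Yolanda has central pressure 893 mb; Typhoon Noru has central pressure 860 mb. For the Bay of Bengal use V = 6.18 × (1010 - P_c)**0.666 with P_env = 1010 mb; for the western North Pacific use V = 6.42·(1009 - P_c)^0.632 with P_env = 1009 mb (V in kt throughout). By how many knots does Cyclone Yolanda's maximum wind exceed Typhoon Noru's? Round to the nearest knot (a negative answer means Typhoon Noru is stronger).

-4 kt

Cyclone Yolanda: ΔP = 117; V ≈ 6.18 × 117^0.666 ≈ 147.37 kt.
Typhoon Noru: ΔP = 149; V ≈ 6.42 × 149^0.632 ≈ 151.70 kt.
Difference ≈ 147.37 − 151.70 = -4.33 → -4 kt.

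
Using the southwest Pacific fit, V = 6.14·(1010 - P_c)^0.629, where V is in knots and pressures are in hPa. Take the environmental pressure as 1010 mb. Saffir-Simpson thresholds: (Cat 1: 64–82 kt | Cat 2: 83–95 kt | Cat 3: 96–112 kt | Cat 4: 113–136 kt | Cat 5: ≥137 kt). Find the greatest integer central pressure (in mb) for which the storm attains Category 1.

Category 1 begins at V = 64 kt.
Required ΔP = (64/6.14)^(1/0.629) = 10.423^1.590 ≈ 41.54 mb.
P_c ≤ 1010 − 41.54 = 968.46, so the highest integer P_c is 968 mb.

968 mb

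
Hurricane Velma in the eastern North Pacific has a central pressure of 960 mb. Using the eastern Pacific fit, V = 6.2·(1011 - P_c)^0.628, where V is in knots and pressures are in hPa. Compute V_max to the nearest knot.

ΔP = 1011 − 960 = 51 mb.
51^0.628 ≈ 11.813.
V ≈ 6.2 × 11.813 ≈ 73.2 kt.

73 kt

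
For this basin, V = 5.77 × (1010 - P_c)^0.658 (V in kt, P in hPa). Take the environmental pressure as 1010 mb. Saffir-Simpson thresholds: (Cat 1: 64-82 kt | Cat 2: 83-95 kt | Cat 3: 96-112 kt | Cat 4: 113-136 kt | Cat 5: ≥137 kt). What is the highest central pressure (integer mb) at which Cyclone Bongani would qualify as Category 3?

938 mb

Category 3 begins at V = 96 kt.
Required ΔP = (96/5.77)^(1/0.658) = 16.638^1.520 ≈ 71.74 mb.
P_c ≤ 1010 − 71.74 = 938.26, so the highest integer P_c is 938 mb.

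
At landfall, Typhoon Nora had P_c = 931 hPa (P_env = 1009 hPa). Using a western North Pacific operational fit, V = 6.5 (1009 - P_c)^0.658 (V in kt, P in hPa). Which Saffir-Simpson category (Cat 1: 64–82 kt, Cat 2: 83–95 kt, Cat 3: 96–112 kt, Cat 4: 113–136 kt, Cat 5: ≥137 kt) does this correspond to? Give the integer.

ΔP = 1009 − 931 = 78 hPa.
V ≈ 6.5 × 78^0.658 = 6.5 × 17.58 ≈ 114 kt.
114 kt falls in the Category 4 band.

4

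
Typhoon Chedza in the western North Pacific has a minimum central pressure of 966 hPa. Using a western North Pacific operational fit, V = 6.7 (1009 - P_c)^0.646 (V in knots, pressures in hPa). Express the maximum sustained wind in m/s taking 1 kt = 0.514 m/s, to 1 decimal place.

39.1 m/s

ΔP = 1009 − 966 = 43 hPa.
V ≈ 6.7 × 43^0.646 = 6.7 × 11.356 ≈ 76.084 kt.
76.084 × 0.514 ≈ 39.11 m/s → 39.1 m/s.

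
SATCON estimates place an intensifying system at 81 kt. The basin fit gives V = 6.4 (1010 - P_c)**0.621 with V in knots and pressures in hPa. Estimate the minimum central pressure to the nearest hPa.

950 hPa

ΔP = (V / 6.4)^(1/0.621) = (81/6.4)^1.610.
81/6.4 = 12.656; 12.656^1.610 ≈ 59.57 hPa.
P_c = 1010 − 59.57 = 950.43 ≈ 950 hPa.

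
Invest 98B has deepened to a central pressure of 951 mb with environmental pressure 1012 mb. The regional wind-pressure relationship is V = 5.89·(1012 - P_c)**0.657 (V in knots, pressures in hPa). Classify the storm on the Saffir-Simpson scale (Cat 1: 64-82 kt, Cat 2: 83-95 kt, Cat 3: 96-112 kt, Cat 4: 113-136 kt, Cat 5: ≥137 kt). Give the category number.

ΔP = 1012 − 951 = 61 mb.
V ≈ 5.89 × 61^0.657 = 5.89 × 14.89 ≈ 88 kt.
88 kt falls in the Category 2 band.

2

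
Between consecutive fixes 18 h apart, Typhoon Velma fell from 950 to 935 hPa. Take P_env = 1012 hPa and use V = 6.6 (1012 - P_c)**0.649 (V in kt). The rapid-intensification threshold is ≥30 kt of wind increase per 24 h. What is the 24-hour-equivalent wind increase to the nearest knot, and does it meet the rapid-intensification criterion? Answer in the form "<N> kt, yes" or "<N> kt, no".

19 kt, no

V₁: ΔP = 62, V ≈ 6.6 × 62^0.649 ≈ 96.12 kt.
V₂: ΔP = 77, V ≈ 6.6 × 77^0.649 ≈ 110.63 kt.
ΔV over 18 h = 14.51 kt → 24 h equivalent = 14.51 × 24/18 ≈ 19.35 kt.
19 kt < 30 kt ⇒ not rapid intensification.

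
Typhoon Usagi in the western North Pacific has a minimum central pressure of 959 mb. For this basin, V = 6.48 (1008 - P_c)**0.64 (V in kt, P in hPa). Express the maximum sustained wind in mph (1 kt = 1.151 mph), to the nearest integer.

ΔP = 1008 − 959 = 49 mb.
V ≈ 6.48 × 49^0.64 = 6.48 × 12.071 ≈ 78.217 kt.
78.217 × 1.151 ≈ 90.03 mph → 90 mph.

90 mph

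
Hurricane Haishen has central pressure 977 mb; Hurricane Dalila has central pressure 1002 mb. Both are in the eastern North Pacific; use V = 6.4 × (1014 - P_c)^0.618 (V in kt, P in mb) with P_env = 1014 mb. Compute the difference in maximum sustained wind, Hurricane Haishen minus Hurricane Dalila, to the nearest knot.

Hurricane Haishen: ΔP = 37; V ≈ 6.4 × 37^0.618 ≈ 59.61 kt.
Hurricane Dalila: ΔP = 12; V ≈ 6.4 × 12^0.618 ≈ 29.72 kt.
Difference ≈ 59.61 − 29.72 = 29.89 → 30 kt.

30 kt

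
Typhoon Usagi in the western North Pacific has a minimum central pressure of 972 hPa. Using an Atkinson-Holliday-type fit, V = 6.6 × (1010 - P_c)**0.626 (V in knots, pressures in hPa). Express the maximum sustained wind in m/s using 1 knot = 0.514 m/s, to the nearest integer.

ΔP = 1010 − 972 = 38 hPa.
V ≈ 6.6 × 38^0.626 = 6.6 × 9.749 ≈ 64.341 kt.
64.341 × 0.514 ≈ 33.07 m/s → 33 m/s.

33 m/s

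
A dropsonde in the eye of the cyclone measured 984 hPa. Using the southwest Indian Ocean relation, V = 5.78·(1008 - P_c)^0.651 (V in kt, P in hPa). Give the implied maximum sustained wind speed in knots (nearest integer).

ΔP = 1008 − 984 = 24 hPa.
24^0.651 ≈ 7.916.
V ≈ 5.78 × 7.916 ≈ 45.8 kt.

46 kt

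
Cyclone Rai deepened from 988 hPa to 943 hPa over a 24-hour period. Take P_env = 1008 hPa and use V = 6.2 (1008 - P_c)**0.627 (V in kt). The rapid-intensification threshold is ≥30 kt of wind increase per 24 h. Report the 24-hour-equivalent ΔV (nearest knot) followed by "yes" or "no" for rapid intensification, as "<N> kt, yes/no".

V₁: ΔP = 20, V ≈ 6.2 × 20^0.627 ≈ 40.56 kt.
V₂: ΔP = 65, V ≈ 6.2 × 65^0.627 ≈ 84.94 kt.
ΔV over 24 h = 44.38 kt → 24 h equivalent = 44.38 × 24/24 ≈ 44.38 kt.
44 kt ≥ 30 kt ⇒ rapid intensification.

44 kt, yes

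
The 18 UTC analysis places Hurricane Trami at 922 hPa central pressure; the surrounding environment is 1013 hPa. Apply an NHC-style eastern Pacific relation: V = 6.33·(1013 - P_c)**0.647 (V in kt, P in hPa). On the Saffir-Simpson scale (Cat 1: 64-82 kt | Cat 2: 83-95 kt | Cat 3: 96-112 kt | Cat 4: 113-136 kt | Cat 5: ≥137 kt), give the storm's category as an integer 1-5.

4

ΔP = 1013 − 922 = 91 hPa.
V ≈ 6.33 × 91^0.647 = 6.33 × 18.51 ≈ 117 kt.
117 kt falls in the Category 4 band.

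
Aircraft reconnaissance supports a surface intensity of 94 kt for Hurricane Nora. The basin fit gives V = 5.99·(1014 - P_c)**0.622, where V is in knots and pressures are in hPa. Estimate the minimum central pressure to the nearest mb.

ΔP = (V / 5.99)^(1/0.622) = (94/5.99)^1.608.
94/5.99 = 15.693; 15.693^1.608 ≈ 83.63 mb.
P_c = 1014 − 83.63 = 930.37 ≈ 930 mb.

930 mb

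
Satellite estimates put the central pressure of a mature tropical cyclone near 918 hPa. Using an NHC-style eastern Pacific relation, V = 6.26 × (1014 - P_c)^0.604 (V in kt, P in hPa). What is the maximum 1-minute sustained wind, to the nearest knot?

ΔP = 1014 − 918 = 96 hPa.
96^0.604 ≈ 15.750.
V ≈ 6.26 × 15.750 ≈ 98.6 kt.

99 kt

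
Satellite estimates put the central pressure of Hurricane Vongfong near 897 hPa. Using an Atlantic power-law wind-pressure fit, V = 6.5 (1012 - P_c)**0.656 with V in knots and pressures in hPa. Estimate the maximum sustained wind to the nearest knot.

ΔP = 1012 − 897 = 115 hPa.
115^0.656 ≈ 22.481.
V ≈ 6.5 × 22.481 ≈ 146.1 kt.

146 kt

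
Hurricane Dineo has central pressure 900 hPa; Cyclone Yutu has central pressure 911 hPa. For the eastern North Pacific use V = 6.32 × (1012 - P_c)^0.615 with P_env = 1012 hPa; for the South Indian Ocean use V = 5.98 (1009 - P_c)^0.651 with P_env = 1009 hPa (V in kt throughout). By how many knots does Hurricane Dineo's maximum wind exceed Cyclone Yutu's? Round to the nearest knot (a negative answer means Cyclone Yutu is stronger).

-3 kt

Hurricane Dineo: ΔP = 112; V ≈ 6.32 × 112^0.615 ≈ 115.08 kt.
Cyclone Yutu: ΔP = 98; V ≈ 5.98 × 98^0.651 ≈ 118.30 kt.
Difference ≈ 115.08 − 118.30 = -3.22 → -3 kt.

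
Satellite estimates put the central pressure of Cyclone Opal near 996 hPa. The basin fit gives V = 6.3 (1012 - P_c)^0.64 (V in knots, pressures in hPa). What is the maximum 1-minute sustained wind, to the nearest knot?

ΔP = 1012 − 996 = 16 hPa.
16^0.64 ≈ 5.897.
V ≈ 6.3 × 5.897 ≈ 37.2 kt.

37 kt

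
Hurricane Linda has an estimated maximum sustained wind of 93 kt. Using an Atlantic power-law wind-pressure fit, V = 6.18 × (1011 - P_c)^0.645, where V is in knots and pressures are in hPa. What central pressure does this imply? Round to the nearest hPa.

944 hPa

ΔP = (V / 6.18)^(1/0.645) = (93/6.18)^1.550.
93/6.18 = 15.049; 15.049^1.550 ≈ 66.92 hPa.
P_c = 1011 − 66.92 = 944.08 ≈ 944 hPa.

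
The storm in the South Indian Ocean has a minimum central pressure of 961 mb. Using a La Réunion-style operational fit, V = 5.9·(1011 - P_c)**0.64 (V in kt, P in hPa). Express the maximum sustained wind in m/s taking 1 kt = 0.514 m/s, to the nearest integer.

37 m/s

ΔP = 1011 − 961 = 50 mb.
V ≈ 5.9 × 50^0.64 = 5.9 × 12.228 ≈ 72.143 kt.
72.143 × 0.514 ≈ 37.08 m/s → 37 m/s.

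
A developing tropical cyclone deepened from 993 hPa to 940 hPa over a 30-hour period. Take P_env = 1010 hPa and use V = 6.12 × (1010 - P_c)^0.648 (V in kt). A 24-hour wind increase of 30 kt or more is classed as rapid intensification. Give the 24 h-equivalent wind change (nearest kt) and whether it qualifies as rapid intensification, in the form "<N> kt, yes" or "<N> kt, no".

V₁: ΔP = 17, V ≈ 6.12 × 17^0.648 ≈ 38.38 kt.
V₂: ΔP = 70, V ≈ 6.12 × 70^0.648 ≈ 96.02 kt.
ΔV over 30 h = 57.64 kt → 24 h equivalent = 57.64 × 24/30 ≈ 46.11 kt.
46 kt ≥ 30 kt ⇒ rapid intensification.

46 kt, yes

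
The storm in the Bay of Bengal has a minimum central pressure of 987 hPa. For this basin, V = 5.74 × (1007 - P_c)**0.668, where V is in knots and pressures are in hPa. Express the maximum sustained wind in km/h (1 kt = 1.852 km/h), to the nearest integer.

79 km/h

ΔP = 1007 − 987 = 20 hPa.
V ≈ 5.74 × 20^0.668 = 5.74 × 7.398 ≈ 42.462 kt.
42.462 × 1.852 ≈ 78.64 km/h → 79 km/h.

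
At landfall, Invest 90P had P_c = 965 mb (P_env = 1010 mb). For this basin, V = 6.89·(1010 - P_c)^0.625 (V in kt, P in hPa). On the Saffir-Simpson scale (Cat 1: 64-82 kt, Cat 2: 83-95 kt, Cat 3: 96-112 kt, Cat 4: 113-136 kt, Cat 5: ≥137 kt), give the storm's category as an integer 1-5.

ΔP = 1010 − 965 = 45 mb.
V ≈ 6.89 × 45^0.625 = 6.89 × 10.80 ≈ 74 kt.
74 kt falls in the Category 1 band.

1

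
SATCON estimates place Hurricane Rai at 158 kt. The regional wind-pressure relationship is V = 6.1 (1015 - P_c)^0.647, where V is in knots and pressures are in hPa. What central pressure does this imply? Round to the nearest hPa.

862 hPa

ΔP = (V / 6.1)^(1/0.647) = (158/6.1)^1.546.
158/6.1 = 25.902; 25.902^1.546 ≈ 152.91 hPa.
P_c = 1015 − 152.91 = 862.09 ≈ 862 hPa.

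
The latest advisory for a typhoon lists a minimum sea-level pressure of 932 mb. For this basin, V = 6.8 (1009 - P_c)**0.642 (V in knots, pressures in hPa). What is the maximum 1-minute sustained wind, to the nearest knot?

111 kt

ΔP = 1009 − 932 = 77 mb.
77^0.642 ≈ 16.260.
V ≈ 6.8 × 16.260 ≈ 110.6 kt.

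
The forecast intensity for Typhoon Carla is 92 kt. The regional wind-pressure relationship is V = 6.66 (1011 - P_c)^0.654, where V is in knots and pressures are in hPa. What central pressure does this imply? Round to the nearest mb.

ΔP = (V / 6.66)^(1/0.654) = (92/6.66)^1.529.
92/6.66 = 13.814; 13.814^1.529 ≈ 55.41 mb.
P_c = 1011 − 55.41 = 955.59 ≈ 956 mb.

956 mb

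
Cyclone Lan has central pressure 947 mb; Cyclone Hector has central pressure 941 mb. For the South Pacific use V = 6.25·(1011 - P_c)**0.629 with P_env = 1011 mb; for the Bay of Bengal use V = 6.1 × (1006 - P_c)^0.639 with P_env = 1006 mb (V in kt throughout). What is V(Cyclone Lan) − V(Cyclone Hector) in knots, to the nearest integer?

Cyclone Lan: ΔP = 64; V ≈ 6.25 × 64^0.629 ≈ 85.50 kt.
Cyclone Hector: ΔP = 65; V ≈ 6.1 × 65^0.639 ≈ 87.86 kt.
Difference ≈ 85.50 − 87.86 = -2.36 → -2 kt.

-2 kt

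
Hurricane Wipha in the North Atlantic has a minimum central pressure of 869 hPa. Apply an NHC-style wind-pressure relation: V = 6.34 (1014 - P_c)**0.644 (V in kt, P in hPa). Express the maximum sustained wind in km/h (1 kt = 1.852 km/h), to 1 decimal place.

289.5 km/h

ΔP = 1014 − 869 = 145 hPa.
V ≈ 6.34 × 145^0.644 = 6.34 × 24.656 ≈ 156.318 kt.
156.318 × 1.852 ≈ 289.50 km/h → 289.5 km/h.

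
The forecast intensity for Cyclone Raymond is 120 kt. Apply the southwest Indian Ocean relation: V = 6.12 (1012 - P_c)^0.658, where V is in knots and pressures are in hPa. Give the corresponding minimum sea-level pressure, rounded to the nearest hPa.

920 hPa

ΔP = (V / 6.12)^(1/0.658) = (120/6.12)^1.520.
120/6.12 = 19.608; 19.608^1.520 ≈ 92.08 hPa.
P_c = 1012 − 92.08 = 919.92 ≈ 920 hPa.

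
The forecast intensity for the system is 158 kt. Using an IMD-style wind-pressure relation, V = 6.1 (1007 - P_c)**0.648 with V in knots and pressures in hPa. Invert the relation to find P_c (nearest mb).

ΔP = (V / 6.1)^(1/0.648) = (158/6.1)^1.543.
158/6.1 = 25.902; 25.902^1.543 ≈ 151.73 mb.
P_c = 1007 − 151.73 = 855.27 ≈ 855 mb.

855 mb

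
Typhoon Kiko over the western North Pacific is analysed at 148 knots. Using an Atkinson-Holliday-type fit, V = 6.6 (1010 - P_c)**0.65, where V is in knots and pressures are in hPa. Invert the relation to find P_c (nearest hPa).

ΔP = (V / 6.6)^(1/0.65) = (148/6.6)^1.538.
148/6.6 = 22.424; 22.424^1.538 ≈ 119.68 hPa.
P_c = 1010 − 119.68 = 890.32 ≈ 890 hPa.

890 hPa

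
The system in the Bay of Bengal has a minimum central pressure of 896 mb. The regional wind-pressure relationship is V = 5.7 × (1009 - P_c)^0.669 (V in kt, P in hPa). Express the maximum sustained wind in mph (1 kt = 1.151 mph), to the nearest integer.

155 mph

ΔP = 1009 − 896 = 113 mb.
V ≈ 5.7 × 113^0.669 = 5.7 × 23.632 ≈ 134.705 kt.
134.705 × 1.151 ≈ 155.05 mph → 155 mph.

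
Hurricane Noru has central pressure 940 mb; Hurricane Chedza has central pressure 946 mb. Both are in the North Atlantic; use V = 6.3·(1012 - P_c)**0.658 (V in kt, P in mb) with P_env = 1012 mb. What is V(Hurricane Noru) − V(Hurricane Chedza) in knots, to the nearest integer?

Hurricane Noru: ΔP = 72; V ≈ 6.3 × 72^0.658 ≈ 105.07 kt.
Hurricane Chedza: ΔP = 66; V ≈ 6.3 × 66^0.658 ≈ 99.22 kt.
Difference ≈ 105.07 − 99.22 = 5.85 → 6 kt.

6 kt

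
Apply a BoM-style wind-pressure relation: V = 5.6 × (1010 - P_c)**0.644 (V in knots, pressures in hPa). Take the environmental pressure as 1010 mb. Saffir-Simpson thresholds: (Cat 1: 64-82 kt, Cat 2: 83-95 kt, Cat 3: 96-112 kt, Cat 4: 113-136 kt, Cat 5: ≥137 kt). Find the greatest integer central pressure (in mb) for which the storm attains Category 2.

944 mb

Category 2 begins at V = 83 kt.
Required ΔP = (83/5.6)^(1/0.644) = 14.821^1.553 ≈ 65.79 mb.
P_c ≤ 1010 − 65.79 = 944.21, so the highest integer P_c is 944 mb.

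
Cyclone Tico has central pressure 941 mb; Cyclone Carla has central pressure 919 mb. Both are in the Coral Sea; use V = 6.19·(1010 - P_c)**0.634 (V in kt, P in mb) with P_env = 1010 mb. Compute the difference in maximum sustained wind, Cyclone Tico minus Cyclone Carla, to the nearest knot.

Cyclone Tico: ΔP = 69; V ≈ 6.19 × 69^0.634 ≈ 90.68 kt.
Cyclone Carla: ΔP = 91; V ≈ 6.19 × 91^0.634 ≈ 108.07 kt.
Difference ≈ 90.68 − 108.07 = -17.39 → -17 kt.

-17 kt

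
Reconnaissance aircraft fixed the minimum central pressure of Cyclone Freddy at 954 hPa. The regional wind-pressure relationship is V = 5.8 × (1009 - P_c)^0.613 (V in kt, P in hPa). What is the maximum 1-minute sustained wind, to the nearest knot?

68 kt

ΔP = 1009 − 954 = 55 hPa.
55^0.613 ≈ 11.664.
V ≈ 5.8 × 11.664 ≈ 67.7 kt.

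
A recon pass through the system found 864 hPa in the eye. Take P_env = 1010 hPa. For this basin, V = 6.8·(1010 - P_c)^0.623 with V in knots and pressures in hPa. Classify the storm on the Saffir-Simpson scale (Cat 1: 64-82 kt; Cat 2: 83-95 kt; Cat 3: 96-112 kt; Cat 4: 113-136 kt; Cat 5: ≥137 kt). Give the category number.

5

ΔP = 1010 − 864 = 146 hPa.
V ≈ 6.8 × 146^0.623 = 6.8 × 22.30 ≈ 152 kt.
152 kt falls in the Category 5 band.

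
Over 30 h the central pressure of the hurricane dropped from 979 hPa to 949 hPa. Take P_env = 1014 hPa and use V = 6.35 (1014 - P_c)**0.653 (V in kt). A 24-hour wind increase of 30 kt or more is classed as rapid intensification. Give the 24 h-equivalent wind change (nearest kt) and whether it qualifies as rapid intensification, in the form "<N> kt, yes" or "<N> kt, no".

V₁: ΔP = 35, V ≈ 6.35 × 35^0.653 ≈ 64.72 kt.
V₂: ΔP = 65, V ≈ 6.35 × 65^0.653 ≈ 96.96 kt.
ΔV over 30 h = 32.24 kt → 24 h equivalent = 32.24 × 24/30 ≈ 25.79 kt.
26 kt < 30 kt ⇒ not rapid intensification.

26 kt, no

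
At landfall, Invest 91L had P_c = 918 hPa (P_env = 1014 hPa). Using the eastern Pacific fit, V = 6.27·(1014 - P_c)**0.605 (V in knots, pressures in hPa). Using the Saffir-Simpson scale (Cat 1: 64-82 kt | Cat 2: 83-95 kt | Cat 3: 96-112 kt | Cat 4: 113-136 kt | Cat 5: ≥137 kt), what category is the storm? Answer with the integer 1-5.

ΔP = 1014 − 918 = 96 hPa.
V ≈ 6.27 × 96^0.605 = 6.27 × 15.82 ≈ 99 kt.
99 kt falls in the Category 3 band.

3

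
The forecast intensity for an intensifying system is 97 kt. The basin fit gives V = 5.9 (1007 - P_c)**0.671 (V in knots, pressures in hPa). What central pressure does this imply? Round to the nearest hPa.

ΔP = (V / 5.9)^(1/0.671) = (97/5.9)^1.490.
97/5.9 = 16.441; 16.441^1.490 ≈ 64.88 hPa.
P_c = 1007 − 64.88 = 942.12 ≈ 942 hPa.

942 hPa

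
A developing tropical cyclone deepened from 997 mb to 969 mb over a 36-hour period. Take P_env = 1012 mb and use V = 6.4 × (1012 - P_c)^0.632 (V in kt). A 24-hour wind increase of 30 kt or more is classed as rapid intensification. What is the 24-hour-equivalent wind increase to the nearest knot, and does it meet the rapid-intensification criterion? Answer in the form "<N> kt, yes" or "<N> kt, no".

22 kt, no

V₁: ΔP = 15, V ≈ 6.4 × 15^0.632 ≈ 35.44 kt.
V₂: ΔP = 43, V ≈ 6.4 × 43^0.632 ≈ 68.95 kt.
ΔV over 36 h = 33.51 kt → 24 h equivalent = 33.51 × 24/36 ≈ 22.34 kt.
22 kt < 30 kt ⇒ not rapid intensification.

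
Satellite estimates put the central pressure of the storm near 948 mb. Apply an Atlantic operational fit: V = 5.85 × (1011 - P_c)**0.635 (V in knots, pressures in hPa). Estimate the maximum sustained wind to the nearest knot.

81 kt

ΔP = 1011 − 948 = 63 mb.
63^0.635 ≈ 13.886.
V ≈ 5.85 × 13.886 ≈ 81.2 kt.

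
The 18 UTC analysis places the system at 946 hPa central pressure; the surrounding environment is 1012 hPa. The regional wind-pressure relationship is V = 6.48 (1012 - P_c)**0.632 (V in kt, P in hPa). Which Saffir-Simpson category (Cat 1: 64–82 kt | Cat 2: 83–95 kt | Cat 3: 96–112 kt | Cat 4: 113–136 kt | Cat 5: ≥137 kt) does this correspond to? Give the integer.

ΔP = 1012 − 946 = 66 hPa.
V ≈ 6.48 × 66^0.632 = 6.48 × 14.12 ≈ 92 kt.
92 kt falls in the Category 2 band.

2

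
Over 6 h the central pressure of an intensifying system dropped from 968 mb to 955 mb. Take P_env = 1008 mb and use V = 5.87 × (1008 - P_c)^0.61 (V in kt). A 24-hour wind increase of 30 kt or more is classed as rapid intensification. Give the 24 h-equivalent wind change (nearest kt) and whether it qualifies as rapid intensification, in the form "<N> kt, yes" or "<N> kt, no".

42 kt, yes

V₁: ΔP = 40, V ≈ 5.87 × 40^0.61 ≈ 55.71 kt.
V₂: ΔP = 53, V ≈ 5.87 × 53^0.61 ≈ 66.14 kt.
ΔV over 6 h = 10.43 kt → 24 h equivalent = 10.43 × 24/6 ≈ 41.72 kt.
42 kt ≥ 30 kt ⇒ rapid intensification.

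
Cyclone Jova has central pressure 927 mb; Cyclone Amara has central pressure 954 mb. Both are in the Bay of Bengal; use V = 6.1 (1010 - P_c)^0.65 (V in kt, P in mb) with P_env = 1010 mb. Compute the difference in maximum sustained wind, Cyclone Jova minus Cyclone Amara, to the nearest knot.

24 kt

Cyclone Jova: ΔP = 83; V ≈ 6.1 × 83^0.65 ≈ 107.83 kt.
Cyclone Amara: ΔP = 56; V ≈ 6.1 × 56^0.65 ≈ 83.49 kt.
Difference ≈ 107.83 − 83.49 = 24.34 → 24 kt.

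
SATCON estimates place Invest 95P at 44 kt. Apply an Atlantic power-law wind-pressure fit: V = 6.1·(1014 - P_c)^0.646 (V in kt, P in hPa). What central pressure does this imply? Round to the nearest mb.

ΔP = (V / 6.1)^(1/0.646) = (44/6.1)^1.548.
44/6.1 = 7.213; 7.213^1.548 ≈ 21.30 mb.
P_c = 1014 − 21.30 = 992.70 ≈ 993 mb.

993 mb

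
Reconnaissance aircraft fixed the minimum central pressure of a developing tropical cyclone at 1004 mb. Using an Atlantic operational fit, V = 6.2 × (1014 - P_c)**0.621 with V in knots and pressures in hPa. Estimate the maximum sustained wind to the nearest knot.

ΔP = 1014 − 1004 = 10 mb.
10^0.621 ≈ 4.178.
V ≈ 6.2 × 4.178 ≈ 25.9 kt.

26 kt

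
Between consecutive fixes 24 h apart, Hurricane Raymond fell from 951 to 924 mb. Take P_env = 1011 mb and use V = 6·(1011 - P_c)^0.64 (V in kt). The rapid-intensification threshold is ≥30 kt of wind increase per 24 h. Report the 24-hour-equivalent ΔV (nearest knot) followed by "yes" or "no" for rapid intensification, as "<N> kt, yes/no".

22 kt, no

V₁: ΔP = 60, V ≈ 6 × 60^0.64 ≈ 82.45 kt.
V₂: ΔP = 87, V ≈ 6 × 87^0.64 ≈ 104.58 kt.
ΔV over 24 h = 22.13 kt → 24 h equivalent = 22.13 × 24/24 ≈ 22.13 kt.
22 kt < 30 kt ⇒ not rapid intensification.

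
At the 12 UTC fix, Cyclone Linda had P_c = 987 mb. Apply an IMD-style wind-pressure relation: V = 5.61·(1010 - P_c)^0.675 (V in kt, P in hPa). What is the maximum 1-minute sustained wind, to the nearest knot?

ΔP = 1010 − 987 = 23 mb.
23^0.675 ≈ 8.302.
V ≈ 5.61 × 8.302 ≈ 46.6 kt.

47 kt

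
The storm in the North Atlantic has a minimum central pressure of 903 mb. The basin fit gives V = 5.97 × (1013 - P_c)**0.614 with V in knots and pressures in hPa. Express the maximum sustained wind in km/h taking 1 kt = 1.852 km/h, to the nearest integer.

ΔP = 1013 − 903 = 110 mb.
V ≈ 5.97 × 110^0.614 = 5.97 × 17.923 ≈ 107.001 kt.
107.001 × 1.852 ≈ 198.17 km/h → 198 km/h.

198 km/h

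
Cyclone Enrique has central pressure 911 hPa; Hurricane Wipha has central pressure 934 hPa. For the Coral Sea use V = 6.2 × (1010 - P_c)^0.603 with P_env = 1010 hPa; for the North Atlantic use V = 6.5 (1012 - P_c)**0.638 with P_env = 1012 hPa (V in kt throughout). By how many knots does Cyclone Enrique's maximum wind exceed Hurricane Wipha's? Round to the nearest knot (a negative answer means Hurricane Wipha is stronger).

-6 kt

Cyclone Enrique: ΔP = 99; V ≈ 6.2 × 99^0.603 ≈ 99.03 kt.
Hurricane Wipha: ΔP = 78; V ≈ 6.5 × 78^0.638 ≈ 104.73 kt.
Difference ≈ 99.03 − 104.73 = -5.70 → -6 kt.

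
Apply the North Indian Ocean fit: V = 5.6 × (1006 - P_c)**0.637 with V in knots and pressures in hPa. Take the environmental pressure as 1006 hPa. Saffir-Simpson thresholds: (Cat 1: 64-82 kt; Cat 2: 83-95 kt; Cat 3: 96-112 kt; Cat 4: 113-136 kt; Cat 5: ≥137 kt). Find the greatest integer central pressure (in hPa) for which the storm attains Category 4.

894 hPa

Category 4 begins at V = 113 kt.
Required ΔP = (113/5.6)^(1/0.637) = 20.179^1.570 ≈ 111.81 hPa.
P_c ≤ 1006 − 111.81 = 894.19, so the highest integer P_c is 894 hPa.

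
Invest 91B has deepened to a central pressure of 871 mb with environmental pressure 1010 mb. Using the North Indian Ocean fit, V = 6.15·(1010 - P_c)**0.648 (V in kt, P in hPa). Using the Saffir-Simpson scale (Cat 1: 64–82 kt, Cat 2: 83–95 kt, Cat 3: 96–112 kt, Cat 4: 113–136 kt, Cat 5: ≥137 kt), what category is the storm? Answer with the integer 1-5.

5

ΔP = 1010 − 871 = 139 mb.
V ≈ 6.15 × 139^0.648 = 6.15 × 24.47 ≈ 151 kt.
151 kt falls in the Category 5 band.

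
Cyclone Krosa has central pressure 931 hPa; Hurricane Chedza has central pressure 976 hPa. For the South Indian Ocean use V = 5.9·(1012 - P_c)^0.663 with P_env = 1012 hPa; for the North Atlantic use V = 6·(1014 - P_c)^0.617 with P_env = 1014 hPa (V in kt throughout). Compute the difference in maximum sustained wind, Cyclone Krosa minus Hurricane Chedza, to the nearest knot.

52 kt

Cyclone Krosa: ΔP = 81; V ≈ 5.9 × 81^0.663 ≈ 108.69 kt.
Hurricane Chedza: ΔP = 38; V ≈ 6 × 38^0.617 ≈ 56.61 kt.
Difference ≈ 108.69 − 56.61 = 52.08 → 52 kt.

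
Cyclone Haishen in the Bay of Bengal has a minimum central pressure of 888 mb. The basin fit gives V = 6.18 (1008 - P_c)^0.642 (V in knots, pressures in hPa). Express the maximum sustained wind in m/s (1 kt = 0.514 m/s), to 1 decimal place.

ΔP = 1008 − 888 = 120 mb.
V ≈ 6.18 × 120^0.642 = 6.18 × 21.619 ≈ 133.605 kt.
133.605 × 0.514 ≈ 68.67 m/s → 68.7 m/s.

68.7 m/s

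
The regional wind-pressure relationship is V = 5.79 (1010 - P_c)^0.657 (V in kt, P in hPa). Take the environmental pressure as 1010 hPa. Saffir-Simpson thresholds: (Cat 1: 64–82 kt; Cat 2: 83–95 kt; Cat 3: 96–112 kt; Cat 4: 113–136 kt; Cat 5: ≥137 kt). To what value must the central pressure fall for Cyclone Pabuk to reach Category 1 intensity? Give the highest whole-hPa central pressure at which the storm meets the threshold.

971 hPa

Category 1 begins at V = 64 kt.
Required ΔP = (64/5.79)^(1/0.657) = 11.054^1.522 ≈ 38.75 hPa.
P_c ≤ 1010 − 38.75 = 971.25, so the highest integer P_c is 971 hPa.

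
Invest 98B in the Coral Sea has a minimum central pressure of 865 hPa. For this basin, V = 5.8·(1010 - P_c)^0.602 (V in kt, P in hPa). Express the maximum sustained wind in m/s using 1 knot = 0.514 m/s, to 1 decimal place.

ΔP = 1010 − 865 = 145 hPa.
V ≈ 5.8 × 145^0.602 = 5.8 × 20.005 ≈ 116.030 kt.
116.030 × 0.514 ≈ 59.64 m/s → 59.6 m/s.

59.6 m/s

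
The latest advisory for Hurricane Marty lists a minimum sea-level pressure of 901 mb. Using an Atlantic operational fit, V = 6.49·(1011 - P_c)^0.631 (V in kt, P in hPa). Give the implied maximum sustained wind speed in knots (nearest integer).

ΔP = 1011 − 901 = 110 mb.
110^0.631 ≈ 19.414.
V ≈ 6.49 × 19.414 ≈ 126.0 kt.

126 kt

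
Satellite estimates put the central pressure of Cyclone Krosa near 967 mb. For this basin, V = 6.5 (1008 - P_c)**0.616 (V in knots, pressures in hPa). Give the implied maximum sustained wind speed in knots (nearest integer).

64 kt

ΔP = 1008 − 967 = 41 mb.
41^0.616 ≈ 9.851.
V ≈ 6.5 × 9.851 ≈ 64.0 kt.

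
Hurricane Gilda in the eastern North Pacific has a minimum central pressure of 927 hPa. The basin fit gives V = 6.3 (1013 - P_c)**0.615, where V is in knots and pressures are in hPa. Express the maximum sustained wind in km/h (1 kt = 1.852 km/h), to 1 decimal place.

ΔP = 1013 − 927 = 86 hPa.
V ≈ 6.3 × 86^0.615 = 6.3 × 15.478 ≈ 97.512 kt.
97.512 × 1.852 ≈ 180.59 km/h → 180.6 km/h.

180.6 km/h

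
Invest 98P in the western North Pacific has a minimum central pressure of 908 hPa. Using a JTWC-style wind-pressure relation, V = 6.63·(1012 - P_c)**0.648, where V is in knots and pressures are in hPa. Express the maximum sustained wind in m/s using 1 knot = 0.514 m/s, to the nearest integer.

ΔP = 1012 − 908 = 104 hPa.
V ≈ 6.63 × 104^0.648 = 6.63 × 20.279 ≈ 134.447 kt.
134.447 × 0.514 ≈ 69.11 m/s → 69 m/s.

69 m/s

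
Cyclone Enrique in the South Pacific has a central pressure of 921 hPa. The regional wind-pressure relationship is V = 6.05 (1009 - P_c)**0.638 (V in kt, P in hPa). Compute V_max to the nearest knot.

105 kt

ΔP = 1009 − 921 = 88 hPa.
88^0.638 ≈ 17.401.
V ≈ 6.05 × 17.401 ≈ 105.3 kt.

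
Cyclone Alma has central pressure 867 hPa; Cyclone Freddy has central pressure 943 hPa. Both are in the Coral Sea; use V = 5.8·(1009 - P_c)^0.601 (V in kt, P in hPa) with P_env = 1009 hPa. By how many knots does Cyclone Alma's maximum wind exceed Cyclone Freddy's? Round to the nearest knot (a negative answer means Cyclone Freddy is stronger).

42 kt

Cyclone Alma: ΔP = 142; V ≈ 5.8 × 142^0.601 ≈ 114.01 kt.
Cyclone Freddy: ΔP = 66; V ≈ 5.8 × 66^0.601 ≈ 71.94 kt.
Difference ≈ 114.01 − 71.94 = 42.07 → 42 kt.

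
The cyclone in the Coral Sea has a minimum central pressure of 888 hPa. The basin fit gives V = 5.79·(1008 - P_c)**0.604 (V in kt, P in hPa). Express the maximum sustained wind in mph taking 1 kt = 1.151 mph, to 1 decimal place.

ΔP = 1008 − 888 = 120 hPa.
V ≈ 5.79 × 120^0.604 = 5.79 × 18.023 ≈ 104.353 kt.
104.353 × 1.151 ≈ 120.11 mph → 120.1 mph.

120.1 mph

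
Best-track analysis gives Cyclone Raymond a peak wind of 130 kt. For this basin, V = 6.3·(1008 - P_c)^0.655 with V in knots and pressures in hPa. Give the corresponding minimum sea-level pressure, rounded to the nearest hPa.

906 hPa

ΔP = (V / 6.3)^(1/0.655) = (130/6.3)^1.527.
130/6.3 = 20.635; 20.635^1.527 ≈ 101.63 hPa.
P_c = 1008 − 101.63 = 906.37 ≈ 906 hPa.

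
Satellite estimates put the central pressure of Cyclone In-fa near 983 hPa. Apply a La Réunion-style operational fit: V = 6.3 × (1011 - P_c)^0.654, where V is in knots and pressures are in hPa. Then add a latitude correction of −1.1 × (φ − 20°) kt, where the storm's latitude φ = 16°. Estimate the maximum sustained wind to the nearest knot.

60 kt

ΔP = 1011 − 983 = 28 hPa.
28^0.654 ≈ 8.840.
V ≈ 6.3 × 8.840 ≈ 55.7 kt.
Latitude correction: −1.1 × (16 − 20) = 4.4 kt.
Corrected V ≈ 60.1 kt → 60 kt.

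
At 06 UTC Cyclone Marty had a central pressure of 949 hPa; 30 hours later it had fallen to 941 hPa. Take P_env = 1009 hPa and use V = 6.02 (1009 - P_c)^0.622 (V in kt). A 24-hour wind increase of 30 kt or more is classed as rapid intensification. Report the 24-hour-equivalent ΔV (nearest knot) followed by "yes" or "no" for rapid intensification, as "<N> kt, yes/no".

5 kt, no

V₁: ΔP = 60, V ≈ 6.02 × 60^0.622 ≈ 76.84 kt.
V₂: ΔP = 68, V ≈ 6.02 × 68^0.622 ≈ 83.06 kt.
ΔV over 30 h = 6.22 kt → 24 h equivalent = 6.22 × 24/30 ≈ 4.98 kt.
5 kt < 30 kt ⇒ not rapid intensification.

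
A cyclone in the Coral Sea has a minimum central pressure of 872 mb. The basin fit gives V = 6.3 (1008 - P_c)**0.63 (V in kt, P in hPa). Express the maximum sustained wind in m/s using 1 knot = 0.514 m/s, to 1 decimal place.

ΔP = 1008 − 872 = 136 mb.
V ≈ 6.3 × 136^0.63 = 6.3 × 22.087 ≈ 139.146 kt.
139.146 × 0.514 ≈ 71.52 m/s → 71.5 m/s.

71.5 m/s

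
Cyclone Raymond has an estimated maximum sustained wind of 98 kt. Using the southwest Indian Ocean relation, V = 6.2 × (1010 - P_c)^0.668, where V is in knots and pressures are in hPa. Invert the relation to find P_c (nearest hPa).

948 hPa

ΔP = (V / 6.2)^(1/0.668) = (98/6.2)^1.497.
98/6.2 = 15.806; 15.806^1.497 ≈ 62.32 hPa.
P_c = 1010 − 62.32 = 947.68 ≈ 948 hPa.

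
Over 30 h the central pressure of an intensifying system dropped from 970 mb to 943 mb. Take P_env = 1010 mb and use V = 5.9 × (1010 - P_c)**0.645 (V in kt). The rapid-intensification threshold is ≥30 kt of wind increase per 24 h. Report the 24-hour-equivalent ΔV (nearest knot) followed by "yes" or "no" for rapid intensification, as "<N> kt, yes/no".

V₁: ΔP = 40, V ≈ 5.9 × 40^0.645 ≈ 63.71 kt.
V₂: ΔP = 67, V ≈ 5.9 × 67^0.645 ≈ 88.85 kt.
ΔV over 30 h = 25.14 kt → 24 h equivalent = 25.14 × 24/30 ≈ 20.11 kt.
20 kt < 30 kt ⇒ not rapid intensification.

20 kt, no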